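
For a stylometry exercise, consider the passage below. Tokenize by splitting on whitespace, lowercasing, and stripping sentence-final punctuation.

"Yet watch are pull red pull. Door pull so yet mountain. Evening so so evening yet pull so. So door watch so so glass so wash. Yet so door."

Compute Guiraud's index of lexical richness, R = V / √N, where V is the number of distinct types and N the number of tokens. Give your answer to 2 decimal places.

N = 29, V = 11.
√N = 5.385165
R = 11 / 5.385165 = 2.04

2.04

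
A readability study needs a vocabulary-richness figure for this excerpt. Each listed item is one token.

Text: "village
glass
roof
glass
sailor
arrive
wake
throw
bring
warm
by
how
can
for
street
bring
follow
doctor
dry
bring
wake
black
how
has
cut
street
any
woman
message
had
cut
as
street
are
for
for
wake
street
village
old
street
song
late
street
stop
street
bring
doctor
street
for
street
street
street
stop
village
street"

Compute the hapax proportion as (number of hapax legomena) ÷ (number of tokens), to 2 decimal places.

0.36

Frequencies: street:12, bring:4, for:4, village:3, wake:3, glass:2, how:2, doctor:2, cut:2, stop:2, roof:1, sailor:1, arrive:1, throw:1, warm:1, by:1, can:1, follow:1, dry:1, black:1, … (10 more, each freq 1)
Hapax count = 20; token count = 56.
Ratio = 20 / 56 = 0.36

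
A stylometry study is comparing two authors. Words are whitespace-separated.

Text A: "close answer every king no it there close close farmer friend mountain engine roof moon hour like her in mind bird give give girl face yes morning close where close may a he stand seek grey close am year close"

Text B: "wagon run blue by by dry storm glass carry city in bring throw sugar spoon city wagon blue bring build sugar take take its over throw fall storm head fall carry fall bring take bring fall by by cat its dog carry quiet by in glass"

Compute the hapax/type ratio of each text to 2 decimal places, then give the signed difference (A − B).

A: hapax=31, V=33, ratio=0.94
B: hapax=9, V=23, ratio=0.39
Difference = 0.94 − 0.39 = 0.55

0.55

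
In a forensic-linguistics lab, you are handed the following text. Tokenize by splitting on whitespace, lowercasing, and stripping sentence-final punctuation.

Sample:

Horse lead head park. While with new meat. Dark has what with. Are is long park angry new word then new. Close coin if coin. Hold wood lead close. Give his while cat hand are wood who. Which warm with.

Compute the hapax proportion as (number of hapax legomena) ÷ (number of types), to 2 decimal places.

0.69

Frequencies: with:3, new:3, lead:2, park:2, while:2, are:2, close:2, coin:2, wood:2, horse:1, head:1, meat:1, dark:1, has:1, what:1, is:1, long:1, angry:1, word:1, then:1, … (9 more, each freq 1)
Hapax count = 20; type count = 29.
Ratio = 20 / 29 = 0.69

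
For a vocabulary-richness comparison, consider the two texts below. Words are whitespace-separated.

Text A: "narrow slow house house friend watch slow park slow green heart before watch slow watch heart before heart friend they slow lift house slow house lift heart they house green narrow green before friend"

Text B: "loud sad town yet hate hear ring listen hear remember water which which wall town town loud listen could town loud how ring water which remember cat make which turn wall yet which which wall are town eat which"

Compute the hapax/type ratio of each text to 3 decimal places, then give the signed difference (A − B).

-0.383

A: hapax=1, V=11, ratio=0.091
B: hapax=9, V=19, ratio=0.474
Difference = 0.091 − 0.474 = -0.383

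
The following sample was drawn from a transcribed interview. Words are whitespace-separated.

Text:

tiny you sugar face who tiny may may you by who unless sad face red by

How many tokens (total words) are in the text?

16

Tokens: tiny, you, sugar, face, who, tiny, may, may, you, by, who, unless, sad, face, red, by
N = 16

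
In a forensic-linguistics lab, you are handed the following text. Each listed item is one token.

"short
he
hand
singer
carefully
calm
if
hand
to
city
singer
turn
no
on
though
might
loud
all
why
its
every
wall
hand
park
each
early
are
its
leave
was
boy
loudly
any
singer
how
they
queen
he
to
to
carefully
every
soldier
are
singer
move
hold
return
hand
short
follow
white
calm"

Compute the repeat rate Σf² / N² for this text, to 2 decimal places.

Frequencies: hand:4, singer:4, to:3, short:2, he:2, carefully:2, calm:2, its:2, every:2, are:2, if:1, city:1, turn:1, no:1, on:1, though:1, might:1, loud:1, all:1, why:1, … (18 more, each freq 1)
Σf² = 97; N² = 2809
Repeat rate = 97 / 2809 = 0.03

0.03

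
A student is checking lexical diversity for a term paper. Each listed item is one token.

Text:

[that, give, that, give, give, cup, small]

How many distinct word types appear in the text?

4

Distinct types: {cup, give, small, that}
V = 4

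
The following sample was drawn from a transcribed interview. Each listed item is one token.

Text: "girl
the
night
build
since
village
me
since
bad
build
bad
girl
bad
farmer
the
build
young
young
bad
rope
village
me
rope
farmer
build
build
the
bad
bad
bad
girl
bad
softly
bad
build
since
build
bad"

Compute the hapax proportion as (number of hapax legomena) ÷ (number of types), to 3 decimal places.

0.167

Frequencies: bad:10, build:7, girl:3, the:3, since:3, village:2, me:2, farmer:2, young:2, rope:2, night:1, softly:1
Hapax count = 2; type count = 12.
Ratio = 2 / 12 = 0.167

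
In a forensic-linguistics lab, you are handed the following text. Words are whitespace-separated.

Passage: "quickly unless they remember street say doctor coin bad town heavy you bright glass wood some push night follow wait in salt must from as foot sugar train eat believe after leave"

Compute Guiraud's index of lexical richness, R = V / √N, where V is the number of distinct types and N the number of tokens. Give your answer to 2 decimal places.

N = 32, V = 32.
√N = 5.656854
R = 32 / 5.656854 = 5.66

5.66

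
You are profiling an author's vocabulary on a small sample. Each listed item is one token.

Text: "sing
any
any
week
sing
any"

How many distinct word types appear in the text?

3

Distinct types: {any, sing, week}
V = 3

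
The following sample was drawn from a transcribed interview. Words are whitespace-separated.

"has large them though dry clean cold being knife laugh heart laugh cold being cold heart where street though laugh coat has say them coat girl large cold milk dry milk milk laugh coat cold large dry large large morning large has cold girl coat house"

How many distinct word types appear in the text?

19

Distinct types: {being, clean, coat, cold, dry, girl, has, heart, house, knife, large, laugh, milk, morning, say, street, them, though, where}
V = 19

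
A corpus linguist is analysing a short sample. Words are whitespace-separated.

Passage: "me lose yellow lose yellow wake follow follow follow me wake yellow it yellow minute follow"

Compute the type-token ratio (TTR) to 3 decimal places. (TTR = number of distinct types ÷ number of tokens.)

N = 16 tokens, V = 7 types.
TTR = V / N = 7 / 16 = 0.438

0.438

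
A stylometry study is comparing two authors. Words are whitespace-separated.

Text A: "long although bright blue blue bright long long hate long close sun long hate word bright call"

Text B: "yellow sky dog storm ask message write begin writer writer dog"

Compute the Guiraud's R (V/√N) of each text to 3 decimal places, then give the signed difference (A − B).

A: V=9, N=17, R=2.183
B: V=9, N=11, R=2.714
Difference = 2.183 − 2.714 = -0.531

-0.531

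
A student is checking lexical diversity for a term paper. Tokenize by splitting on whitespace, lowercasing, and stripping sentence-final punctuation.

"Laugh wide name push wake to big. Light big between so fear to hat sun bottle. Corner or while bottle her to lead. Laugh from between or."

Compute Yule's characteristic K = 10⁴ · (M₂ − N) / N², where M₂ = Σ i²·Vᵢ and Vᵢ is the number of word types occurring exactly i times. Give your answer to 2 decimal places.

Frequencies: to:3, laugh:2, big:2, between:2, bottle:2, or:2, wide:1, name:1, push:1, wake:1, light:1, so:1, fear:1, hat:1, sun:1, corner:1, while:1, her:1, lead:1, from:1
N = 27. Frequency spectrum: V_1=14, V_2=5, V_3=1
M₂ = 1²·14 + 2²·5 + 3²·1 = 43
K = 10000 × (43 − 27) / 27² = 219.48

219.48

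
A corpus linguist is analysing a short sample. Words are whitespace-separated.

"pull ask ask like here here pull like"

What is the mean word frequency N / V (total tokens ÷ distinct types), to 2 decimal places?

2.00

N = 8 tokens, V = 4 types.
Mean frequency = N / V = 8 / 4 = 2.00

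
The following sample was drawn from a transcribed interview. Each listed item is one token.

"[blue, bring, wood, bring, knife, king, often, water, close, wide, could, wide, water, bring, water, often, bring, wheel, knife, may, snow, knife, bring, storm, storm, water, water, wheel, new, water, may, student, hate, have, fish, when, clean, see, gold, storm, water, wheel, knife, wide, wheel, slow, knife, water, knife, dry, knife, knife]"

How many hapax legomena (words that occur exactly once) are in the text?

17

Frequencies: knife:8, water:8, bring:5, wheel:4, wide:3, storm:3, often:2, may:2, blue:1, wood:1, king:1, close:1, could:1, snow:1, new:1, student:1, hate:1, have:1, fish:1, when:1, … (5 more, each freq 1)
Hapax (freq=1): blue, clean, close, could, dry, fish, gold, hate, have, king, new, see, slow, snow, student, when, wood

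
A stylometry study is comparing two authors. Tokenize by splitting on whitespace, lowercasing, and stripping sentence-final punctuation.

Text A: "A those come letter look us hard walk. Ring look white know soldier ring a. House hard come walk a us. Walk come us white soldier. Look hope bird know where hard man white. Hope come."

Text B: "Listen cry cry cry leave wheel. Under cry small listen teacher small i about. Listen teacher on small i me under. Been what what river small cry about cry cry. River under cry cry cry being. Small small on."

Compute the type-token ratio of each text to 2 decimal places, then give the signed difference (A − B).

TTR(A) = 17/36 = 0.47
TTR(B) = 15/39 = 0.38
Difference = 0.47 − 0.38 = 0.09

0.09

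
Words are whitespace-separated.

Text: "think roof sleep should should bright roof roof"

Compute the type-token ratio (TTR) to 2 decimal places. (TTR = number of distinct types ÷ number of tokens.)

0.63

N = 8 tokens, V = 5 types.
TTR = V / N = 5 / 8 = 0.63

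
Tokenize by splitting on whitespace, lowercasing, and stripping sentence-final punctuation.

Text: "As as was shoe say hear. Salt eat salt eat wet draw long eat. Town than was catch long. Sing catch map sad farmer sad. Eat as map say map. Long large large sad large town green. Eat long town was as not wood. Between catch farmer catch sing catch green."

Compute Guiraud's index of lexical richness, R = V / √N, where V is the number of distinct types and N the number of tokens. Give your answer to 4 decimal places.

3.0806

N = 51, V = 22.
√N = 7.141428
R = 22 / 7.141428 = 3.0806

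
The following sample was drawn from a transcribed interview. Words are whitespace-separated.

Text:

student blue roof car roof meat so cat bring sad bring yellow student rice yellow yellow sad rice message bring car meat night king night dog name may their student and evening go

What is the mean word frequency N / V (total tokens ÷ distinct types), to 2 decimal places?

N = 33 tokens, V = 21 types.
Mean frequency = N / V = 33 / 21 = 1.57

1.57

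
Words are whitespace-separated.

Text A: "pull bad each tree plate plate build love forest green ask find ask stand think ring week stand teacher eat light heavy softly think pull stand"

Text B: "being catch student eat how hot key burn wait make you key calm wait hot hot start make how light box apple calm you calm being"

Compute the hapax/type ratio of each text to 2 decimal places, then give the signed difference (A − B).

A: hapax=15, V=20, ratio=0.75
B: hapax=8, V=16, ratio=0.50
Difference = 0.75 − 0.50 = 0.25

0.25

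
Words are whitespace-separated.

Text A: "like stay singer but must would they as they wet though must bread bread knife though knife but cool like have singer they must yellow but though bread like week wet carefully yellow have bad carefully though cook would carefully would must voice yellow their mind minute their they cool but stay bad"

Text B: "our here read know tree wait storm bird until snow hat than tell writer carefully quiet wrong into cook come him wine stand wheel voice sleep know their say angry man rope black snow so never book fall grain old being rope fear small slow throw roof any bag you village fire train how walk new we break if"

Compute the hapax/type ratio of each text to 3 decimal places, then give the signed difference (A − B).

A: hapax=6, V=23, ratio=0.261
B: hapax=53, V=56, ratio=0.946
Difference = 0.261 − 0.946 = -0.685

-0.685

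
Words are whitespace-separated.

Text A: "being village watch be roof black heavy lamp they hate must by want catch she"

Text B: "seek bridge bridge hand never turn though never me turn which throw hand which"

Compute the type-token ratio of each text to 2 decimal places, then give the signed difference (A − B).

0.36

TTR(A) = 15/15 = 1.00
TTR(B) = 9/14 = 0.64
Difference = 1.00 − 0.64 = 0.36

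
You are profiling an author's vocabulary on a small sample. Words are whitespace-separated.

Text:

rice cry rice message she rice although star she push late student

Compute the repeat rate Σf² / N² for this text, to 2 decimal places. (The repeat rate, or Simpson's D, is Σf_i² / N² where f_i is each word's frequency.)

Frequencies: rice:3, she:2, cry:1, message:1, although:1, star:1, push:1, late:1, student:1
Σf² = 20; N² = 144
Repeat rate = 20 / 144 = 0.14

0.14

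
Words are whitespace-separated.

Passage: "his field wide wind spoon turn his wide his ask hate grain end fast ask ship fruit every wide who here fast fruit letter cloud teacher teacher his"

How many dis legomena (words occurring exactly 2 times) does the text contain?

4

Frequencies: his:4, wide:3, ask:2, fast:2, fruit:2, teacher:2, field:1, wind:1, spoon:1, turn:1, hate:1, grain:1, end:1, ship:1, every:1, who:1, here:1, letter:1, cloud:1
Words with frequency 2: ask, fast, fruit, teacher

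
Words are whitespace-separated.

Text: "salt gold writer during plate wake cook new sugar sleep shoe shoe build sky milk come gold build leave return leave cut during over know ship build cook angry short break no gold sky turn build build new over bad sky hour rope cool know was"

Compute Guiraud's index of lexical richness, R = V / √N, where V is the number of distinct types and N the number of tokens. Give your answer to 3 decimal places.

N = 46, V = 31.
√N = 6.782330
R = 31 / 6.782330 = 4.571

4.571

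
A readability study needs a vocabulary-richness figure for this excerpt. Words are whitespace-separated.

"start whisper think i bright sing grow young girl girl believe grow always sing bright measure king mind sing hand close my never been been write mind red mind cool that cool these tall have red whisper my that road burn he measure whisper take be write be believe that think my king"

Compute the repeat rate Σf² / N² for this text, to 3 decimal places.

0.038

Frequencies: whisper:3, sing:3, mind:3, my:3, that:3, think:2, bright:2, grow:2, girl:2, believe:2, measure:2, king:2, been:2, write:2, red:2, cool:2, be:2, start:1, i:1, young:1, … (11 more, each freq 1)
Σf² = 107; N² = 2809
Repeat rate = 107 / 2809 = 0.038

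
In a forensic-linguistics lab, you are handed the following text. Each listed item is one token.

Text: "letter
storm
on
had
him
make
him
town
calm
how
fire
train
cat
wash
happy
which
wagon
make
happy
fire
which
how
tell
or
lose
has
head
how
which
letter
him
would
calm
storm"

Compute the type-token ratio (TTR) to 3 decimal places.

N = 34 tokens, V = 22 types.
TTR = V / N = 22 / 34 = 0.647

0.647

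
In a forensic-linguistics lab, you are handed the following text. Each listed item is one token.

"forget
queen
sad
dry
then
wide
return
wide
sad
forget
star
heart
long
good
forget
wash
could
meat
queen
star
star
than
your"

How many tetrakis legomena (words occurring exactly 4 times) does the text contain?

Frequencies: forget:3, star:3, queen:2, sad:2, wide:2, dry:1, then:1, return:1, heart:1, long:1, good:1, wash:1, could:1, meat:1, than:1, your:1
Words with frequency 4: (none)

0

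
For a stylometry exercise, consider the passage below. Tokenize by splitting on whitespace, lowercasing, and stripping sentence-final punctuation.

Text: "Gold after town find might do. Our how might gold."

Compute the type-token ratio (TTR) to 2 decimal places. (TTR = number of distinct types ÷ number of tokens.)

N = 10 tokens, V = 8 types.
TTR = V / N = 8 / 10 = 0.80

0.80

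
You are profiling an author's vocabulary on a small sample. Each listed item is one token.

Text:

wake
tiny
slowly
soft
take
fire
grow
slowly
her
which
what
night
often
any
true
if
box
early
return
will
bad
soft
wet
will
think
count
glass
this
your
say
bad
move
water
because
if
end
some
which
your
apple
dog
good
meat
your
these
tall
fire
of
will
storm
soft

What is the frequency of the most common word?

3

Frequencies: soft:3, will:3, your:3, slowly:2, fire:2, which:2, if:2, bad:2, wake:1, tiny:1, take:1, grow:1, her:1, what:1, night:1, often:1, any:1, true:1, box:1, early:1, … (20 more, each freq 1)
Most common: 'soft' with frequency 3.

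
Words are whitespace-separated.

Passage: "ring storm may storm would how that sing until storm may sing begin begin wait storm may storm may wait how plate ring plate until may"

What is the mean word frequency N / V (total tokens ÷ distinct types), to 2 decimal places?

2.36

N = 26 tokens, V = 11 types.
Mean frequency = N / V = 26 / 11 = 2.36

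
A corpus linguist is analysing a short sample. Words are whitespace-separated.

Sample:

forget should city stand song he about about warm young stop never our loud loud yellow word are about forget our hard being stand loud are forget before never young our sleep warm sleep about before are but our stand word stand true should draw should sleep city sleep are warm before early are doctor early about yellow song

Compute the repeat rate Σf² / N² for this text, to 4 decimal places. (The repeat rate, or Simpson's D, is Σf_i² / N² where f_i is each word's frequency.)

0.0514

Frequencies: about:5, are:5, stand:4, our:4, sleep:4, forget:3, should:3, warm:3, loud:3, before:3, city:2, song:2, young:2, never:2, yellow:2, word:2, early:2, he:1, stop:1, hard:1, … (5 more, each freq 1)
Σf² = 179; N² = 3481
Repeat rate = 179 / 3481 = 0.0514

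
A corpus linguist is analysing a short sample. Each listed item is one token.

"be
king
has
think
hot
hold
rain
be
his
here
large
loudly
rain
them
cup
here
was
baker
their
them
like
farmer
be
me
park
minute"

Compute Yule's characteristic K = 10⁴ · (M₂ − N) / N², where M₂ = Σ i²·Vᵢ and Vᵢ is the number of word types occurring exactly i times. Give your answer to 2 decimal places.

Frequencies: be:3, rain:2, here:2, them:2, king:1, has:1, think:1, hot:1, hold:1, his:1, large:1, loudly:1, cup:1, was:1, baker:1, their:1, like:1, farmer:1, me:1, park:1, … (1 more, each freq 1)
N = 26. Frequency spectrum: V_1=17, V_2=3, V_3=1
M₂ = 1²·17 + 2²·3 + 3²·1 = 38
K = 10000 × (38 − 26) / 26² = 177.51

177.51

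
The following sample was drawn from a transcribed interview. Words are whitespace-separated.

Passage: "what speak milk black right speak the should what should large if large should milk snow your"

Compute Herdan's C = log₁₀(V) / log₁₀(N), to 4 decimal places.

0.8464

N = 17, V = 11.
log₁₀(V) = 1.041393, log₁₀(N) = 1.230449
C = 1.041393 / 1.230449 = 0.8464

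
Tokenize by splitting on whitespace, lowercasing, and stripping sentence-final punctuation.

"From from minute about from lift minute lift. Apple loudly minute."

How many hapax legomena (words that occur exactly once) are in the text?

Frequencies: from:3, minute:3, lift:2, about:1, apple:1, loudly:1
Hapax (freq=1): about, apple, loudly

3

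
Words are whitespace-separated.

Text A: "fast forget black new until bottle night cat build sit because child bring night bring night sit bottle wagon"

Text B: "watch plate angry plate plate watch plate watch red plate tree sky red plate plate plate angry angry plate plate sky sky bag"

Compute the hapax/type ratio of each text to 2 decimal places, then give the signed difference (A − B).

A: hapax=10, V=14, ratio=0.71
B: hapax=2, V=7, ratio=0.29
Difference = 0.71 − 0.29 = 0.42

0.42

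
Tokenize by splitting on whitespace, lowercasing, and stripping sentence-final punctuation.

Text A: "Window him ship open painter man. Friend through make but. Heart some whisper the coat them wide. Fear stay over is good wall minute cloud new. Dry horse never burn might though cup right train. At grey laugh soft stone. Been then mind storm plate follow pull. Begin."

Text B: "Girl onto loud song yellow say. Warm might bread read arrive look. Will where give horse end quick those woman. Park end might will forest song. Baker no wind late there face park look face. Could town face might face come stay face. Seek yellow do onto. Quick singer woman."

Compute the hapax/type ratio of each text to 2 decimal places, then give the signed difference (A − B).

A: hapax=48, V=48, ratio=1.00
B: hapax=24, V=35, ratio=0.69
Difference = 1.00 − 0.69 = 0.31

0.31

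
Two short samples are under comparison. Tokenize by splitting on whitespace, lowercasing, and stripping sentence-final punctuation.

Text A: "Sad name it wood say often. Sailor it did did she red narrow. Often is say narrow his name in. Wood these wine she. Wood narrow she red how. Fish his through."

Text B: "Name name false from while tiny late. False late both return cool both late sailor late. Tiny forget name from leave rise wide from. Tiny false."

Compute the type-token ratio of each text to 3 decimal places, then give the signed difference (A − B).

0.056

TTR(A) = 19/32 = 0.594
TTR(B) = 14/26 = 0.538
Difference = 0.594 − 0.538 = 0.056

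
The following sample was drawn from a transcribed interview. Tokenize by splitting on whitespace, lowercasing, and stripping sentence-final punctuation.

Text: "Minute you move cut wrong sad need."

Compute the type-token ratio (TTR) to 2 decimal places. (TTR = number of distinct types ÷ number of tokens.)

N = 7 tokens, V = 7 types.
TTR = V / N = 7 / 7 = 1.00

1.00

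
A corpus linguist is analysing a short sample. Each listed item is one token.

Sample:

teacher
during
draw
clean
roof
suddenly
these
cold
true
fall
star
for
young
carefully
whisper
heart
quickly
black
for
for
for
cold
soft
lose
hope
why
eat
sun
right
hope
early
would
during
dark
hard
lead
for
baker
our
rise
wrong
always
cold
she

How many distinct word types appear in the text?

Distinct types: {always, baker, black, carefully, clean, cold, dark, draw, during, early, eat, fall, for, hard, heart, hope, lead, lose, our, quickly, right, rise, roof, she, soft, star, suddenly, sun, teacher, these, true, whisper, why, would, wrong, young}
V = 36

36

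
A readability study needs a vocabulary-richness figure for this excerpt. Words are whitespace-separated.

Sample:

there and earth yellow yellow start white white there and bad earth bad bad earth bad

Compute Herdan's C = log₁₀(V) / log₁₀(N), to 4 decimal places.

0.7018

N = 16, V = 7.
log₁₀(V) = 0.845098, log₁₀(N) = 1.204120
C = 0.845098 / 1.204120 = 0.7018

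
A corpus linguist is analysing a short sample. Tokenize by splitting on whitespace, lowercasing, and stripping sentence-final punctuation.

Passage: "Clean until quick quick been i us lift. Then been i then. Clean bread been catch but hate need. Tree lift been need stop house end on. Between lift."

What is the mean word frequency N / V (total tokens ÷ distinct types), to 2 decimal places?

N = 29 tokens, V = 19 types.
Mean frequency = N / V = 29 / 19 = 1.53

1.53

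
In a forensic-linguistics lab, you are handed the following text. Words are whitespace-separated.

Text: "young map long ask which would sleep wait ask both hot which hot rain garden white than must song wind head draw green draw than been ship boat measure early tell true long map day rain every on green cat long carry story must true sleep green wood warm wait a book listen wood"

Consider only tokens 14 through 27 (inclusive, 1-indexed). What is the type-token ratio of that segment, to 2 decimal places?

Segment tokens 14–27: rain, garden, white, than, must, song, wind, head, draw, green, draw, than, been, ship
Segment N = 14, segment V = 12.
TTR = 12 / 14 = 0.86

0.86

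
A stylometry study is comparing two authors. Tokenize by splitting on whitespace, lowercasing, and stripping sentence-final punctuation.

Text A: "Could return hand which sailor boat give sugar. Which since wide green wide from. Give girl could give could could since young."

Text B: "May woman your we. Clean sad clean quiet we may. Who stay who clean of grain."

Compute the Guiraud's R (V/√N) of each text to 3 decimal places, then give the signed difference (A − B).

0.235

A: V=14, N=22, R=2.985
B: V=11, N=16, R=2.750
Difference = 2.985 − 2.750 = 0.235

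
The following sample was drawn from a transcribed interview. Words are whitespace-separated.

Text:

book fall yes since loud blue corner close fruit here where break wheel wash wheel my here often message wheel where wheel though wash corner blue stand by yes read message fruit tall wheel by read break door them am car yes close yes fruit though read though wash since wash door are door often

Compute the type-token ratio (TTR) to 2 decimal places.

N = 55 tokens, V = 27 types.
TTR = V / N = 27 / 55 = 0.49

0.49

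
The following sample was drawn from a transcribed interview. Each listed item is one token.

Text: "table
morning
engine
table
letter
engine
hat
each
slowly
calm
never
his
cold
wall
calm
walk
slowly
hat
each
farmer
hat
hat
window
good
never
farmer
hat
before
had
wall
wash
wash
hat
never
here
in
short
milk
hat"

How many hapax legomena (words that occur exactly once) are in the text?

Frequencies: hat:7, never:3, table:2, engine:2, each:2, slowly:2, calm:2, wall:2, farmer:2, wash:2, morning:1, letter:1, his:1, cold:1, walk:1, window:1, good:1, before:1, had:1, here:1, … (3 more, each freq 1)
Hapax (freq=1): before, cold, good, had, here, his, in, letter, milk, morning, short, walk, window

13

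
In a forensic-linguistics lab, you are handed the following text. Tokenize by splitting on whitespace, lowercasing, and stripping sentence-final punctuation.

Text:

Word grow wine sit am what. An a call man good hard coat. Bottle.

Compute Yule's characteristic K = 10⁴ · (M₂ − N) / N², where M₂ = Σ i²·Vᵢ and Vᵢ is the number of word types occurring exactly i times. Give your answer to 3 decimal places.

0.000

Frequencies: word:1, grow:1, wine:1, sit:1, am:1, what:1, an:1, a:1, call:1, man:1, good:1, hard:1, coat:1, bottle:1
N = 14. Frequency spectrum: V_1=14
M₂ = 1²·14 = 14
K = 10000 × (14 − 14) / 14² = 0.000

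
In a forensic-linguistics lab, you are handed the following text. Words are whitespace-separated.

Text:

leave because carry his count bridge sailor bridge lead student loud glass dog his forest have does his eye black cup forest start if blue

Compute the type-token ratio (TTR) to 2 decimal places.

N = 25 tokens, V = 21 types.
TTR = V / N = 21 / 25 = 0.84

0.84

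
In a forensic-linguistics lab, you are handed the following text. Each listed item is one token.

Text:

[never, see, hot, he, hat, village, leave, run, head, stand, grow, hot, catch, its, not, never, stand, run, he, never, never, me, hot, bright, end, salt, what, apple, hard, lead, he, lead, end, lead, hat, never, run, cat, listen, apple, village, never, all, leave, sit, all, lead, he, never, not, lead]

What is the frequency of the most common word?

Frequencies: never:7, lead:5, he:4, hot:3, run:3, hat:2, village:2, leave:2, stand:2, not:2, end:2, apple:2, all:2, see:1, head:1, grow:1, catch:1, its:1, me:1, bright:1, … (6 more, each freq 1)
Most common: 'never' with frequency 7.

7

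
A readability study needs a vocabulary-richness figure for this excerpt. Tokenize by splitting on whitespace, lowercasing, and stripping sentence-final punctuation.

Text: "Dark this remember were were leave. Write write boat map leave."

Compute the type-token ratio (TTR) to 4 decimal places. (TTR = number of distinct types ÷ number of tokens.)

0.7273

N = 11 tokens, V = 8 types.
TTR = V / N = 8 / 11 = 0.7273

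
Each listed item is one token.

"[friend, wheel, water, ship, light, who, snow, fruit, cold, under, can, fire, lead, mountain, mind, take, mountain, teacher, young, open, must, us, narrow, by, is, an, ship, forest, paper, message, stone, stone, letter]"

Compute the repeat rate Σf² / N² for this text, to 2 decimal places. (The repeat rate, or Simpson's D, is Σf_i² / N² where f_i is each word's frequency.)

Frequencies: ship:2, mountain:2, stone:2, friend:1, wheel:1, water:1, light:1, who:1, snow:1, fruit:1, cold:1, under:1, can:1, fire:1, lead:1, mind:1, take:1, teacher:1, young:1, open:1, … (10 more, each freq 1)
Σf² = 39; N² = 1089
Repeat rate = 39 / 1089 = 0.04

0.04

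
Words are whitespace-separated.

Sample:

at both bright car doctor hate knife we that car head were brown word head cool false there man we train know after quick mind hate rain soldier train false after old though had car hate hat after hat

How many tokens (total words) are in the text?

39

Tokens: at, both, bright, car, doctor, hate, knife, we, that, car, head, were, brown, word, head, cool, false, there, man, we, train, know, after, quick, mind, hate, rain, soldier, train, false, after, old, though, had, car, hate, hat, after, hat
N = 39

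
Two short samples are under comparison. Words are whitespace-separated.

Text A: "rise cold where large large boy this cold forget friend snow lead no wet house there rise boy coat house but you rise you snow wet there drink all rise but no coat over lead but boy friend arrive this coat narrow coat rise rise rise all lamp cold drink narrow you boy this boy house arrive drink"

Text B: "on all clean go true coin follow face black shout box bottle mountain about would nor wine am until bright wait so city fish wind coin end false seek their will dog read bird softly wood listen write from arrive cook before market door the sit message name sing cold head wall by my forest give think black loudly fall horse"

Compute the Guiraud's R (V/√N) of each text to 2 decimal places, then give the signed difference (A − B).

-4.53

A: V=23, N=58, R=3.02
B: V=59, N=61, R=7.55
Difference = 3.02 − 7.55 = -4.53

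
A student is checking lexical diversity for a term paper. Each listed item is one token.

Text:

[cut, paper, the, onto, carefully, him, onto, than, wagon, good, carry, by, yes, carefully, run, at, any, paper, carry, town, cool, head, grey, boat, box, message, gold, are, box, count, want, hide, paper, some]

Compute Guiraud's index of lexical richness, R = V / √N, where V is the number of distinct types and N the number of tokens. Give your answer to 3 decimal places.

4.802

N = 34, V = 28.
√N = 5.830952
R = 28 / 5.830952 = 4.802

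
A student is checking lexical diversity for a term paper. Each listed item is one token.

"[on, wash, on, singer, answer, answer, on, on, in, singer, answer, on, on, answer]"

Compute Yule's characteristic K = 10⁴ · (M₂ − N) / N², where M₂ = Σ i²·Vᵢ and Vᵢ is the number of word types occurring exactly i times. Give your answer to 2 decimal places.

Frequencies: on:6, answer:4, singer:2, wash:1, in:1
N = 14. Frequency spectrum: V_1=2, V_2=1, V_4=1, V_6=1
M₂ = 1²·2 + 2²·1 + 4²·1 + 6²·1 = 58
K = 10000 × (58 − 14) / 14² = 2244.90

2244.90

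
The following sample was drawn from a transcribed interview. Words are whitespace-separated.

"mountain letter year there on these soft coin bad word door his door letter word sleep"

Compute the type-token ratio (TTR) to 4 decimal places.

N = 16 tokens, V = 13 types.
TTR = V / N = 13 / 16 = 0.8125

0.8125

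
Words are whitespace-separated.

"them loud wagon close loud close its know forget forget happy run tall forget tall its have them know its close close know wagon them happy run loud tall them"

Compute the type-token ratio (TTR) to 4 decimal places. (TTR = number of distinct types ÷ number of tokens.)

0.3667

N = 30 tokens, V = 11 types.
TTR = V / N = 11 / 30 = 0.3667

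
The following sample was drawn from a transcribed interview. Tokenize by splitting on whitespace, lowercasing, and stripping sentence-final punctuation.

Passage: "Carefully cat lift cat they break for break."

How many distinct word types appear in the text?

Distinct types: {break, carefully, cat, for, lift, they}
V = 6

6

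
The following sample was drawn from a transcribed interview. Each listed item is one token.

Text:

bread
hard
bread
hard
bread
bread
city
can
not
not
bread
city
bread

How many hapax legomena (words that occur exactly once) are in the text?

1

Frequencies: bread:6, hard:2, city:2, not:2, can:1
Hapax (freq=1): can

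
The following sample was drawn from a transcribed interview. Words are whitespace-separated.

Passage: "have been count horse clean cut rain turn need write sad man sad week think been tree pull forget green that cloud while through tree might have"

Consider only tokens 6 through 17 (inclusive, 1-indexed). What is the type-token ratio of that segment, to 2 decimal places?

Segment tokens 6–17: cut, rain, turn, need, write, sad, man, sad, week, think, been, tree
Segment N = 12, segment V = 11.
TTR = 11 / 12 = 0.92

0.92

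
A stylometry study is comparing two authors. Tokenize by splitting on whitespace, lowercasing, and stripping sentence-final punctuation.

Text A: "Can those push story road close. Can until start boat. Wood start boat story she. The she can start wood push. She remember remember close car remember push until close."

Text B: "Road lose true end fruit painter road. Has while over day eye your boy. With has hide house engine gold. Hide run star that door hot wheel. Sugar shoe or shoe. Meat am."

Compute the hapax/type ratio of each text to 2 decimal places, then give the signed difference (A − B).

-0.57

A: hapax=4, V=14, ratio=0.29
B: hapax=25, V=29, ratio=0.86
Difference = 0.29 − 0.86 = -0.57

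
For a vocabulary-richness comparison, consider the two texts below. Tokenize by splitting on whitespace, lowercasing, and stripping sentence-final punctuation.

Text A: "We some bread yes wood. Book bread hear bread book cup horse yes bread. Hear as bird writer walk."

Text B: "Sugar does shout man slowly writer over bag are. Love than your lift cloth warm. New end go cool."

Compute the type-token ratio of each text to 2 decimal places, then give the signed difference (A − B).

-0.32

TTR(A) = 13/19 = 0.68
TTR(B) = 19/19 = 1.00
Difference = 0.68 − 1.00 = -0.32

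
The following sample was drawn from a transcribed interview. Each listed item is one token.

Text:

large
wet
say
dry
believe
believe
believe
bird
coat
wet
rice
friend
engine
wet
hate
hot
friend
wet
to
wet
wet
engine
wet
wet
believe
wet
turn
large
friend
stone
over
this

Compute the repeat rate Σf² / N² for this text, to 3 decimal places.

Frequencies: wet:9, believe:4, friend:3, large:2, engine:2, say:1, dry:1, bird:1, coat:1, rice:1, hate:1, hot:1, to:1, turn:1, stone:1, over:1, this:1
Σf² = 126; N² = 1024
Repeat rate = 126 / 1024 = 0.123

0.123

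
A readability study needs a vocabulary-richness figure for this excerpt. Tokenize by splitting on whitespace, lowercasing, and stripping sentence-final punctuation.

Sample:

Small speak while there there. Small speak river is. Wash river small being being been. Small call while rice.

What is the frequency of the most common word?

4

Frequencies: small:4, speak:2, while:2, there:2, river:2, being:2, is:1, wash:1, been:1, call:1, rice:1
Most common: 'small' with frequency 4.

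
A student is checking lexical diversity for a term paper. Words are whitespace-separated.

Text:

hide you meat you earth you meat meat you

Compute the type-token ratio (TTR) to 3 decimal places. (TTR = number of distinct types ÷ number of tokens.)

N = 9 tokens, V = 4 types.
TTR = V / N = 4 / 9 = 0.444

0.444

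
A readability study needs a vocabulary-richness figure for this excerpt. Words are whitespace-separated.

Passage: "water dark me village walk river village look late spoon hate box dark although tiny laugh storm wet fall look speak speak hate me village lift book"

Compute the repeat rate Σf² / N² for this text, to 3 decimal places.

Frequencies: village:3, dark:2, me:2, look:2, hate:2, speak:2, water:1, walk:1, river:1, late:1, spoon:1, box:1, although:1, tiny:1, laugh:1, storm:1, wet:1, fall:1, lift:1, book:1
Σf² = 43; N² = 729
Repeat rate = 43 / 729 = 0.059

0.059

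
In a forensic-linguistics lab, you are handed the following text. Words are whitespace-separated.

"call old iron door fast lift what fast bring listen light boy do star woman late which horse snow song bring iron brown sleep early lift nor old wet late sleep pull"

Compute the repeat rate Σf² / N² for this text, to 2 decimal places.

Frequencies: old:2, iron:2, fast:2, lift:2, bring:2, late:2, sleep:2, call:1, door:1, what:1, listen:1, light:1, boy:1, do:1, star:1, woman:1, which:1, horse:1, snow:1, song:1, … (5 more, each freq 1)
Σf² = 46; N² = 1024
Repeat rate = 46 / 1024 = 0.04

0.04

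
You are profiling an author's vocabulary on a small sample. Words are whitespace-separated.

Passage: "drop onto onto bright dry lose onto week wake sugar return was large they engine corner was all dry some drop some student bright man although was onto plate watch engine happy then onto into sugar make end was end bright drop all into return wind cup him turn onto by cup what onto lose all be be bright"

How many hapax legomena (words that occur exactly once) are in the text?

Frequencies: onto:7, bright:4, was:4, drop:3, all:3, dry:2, lose:2, sugar:2, return:2, engine:2, some:2, into:2, end:2, cup:2, be:2, week:1, wake:1, large:1, they:1, corner:1, … (13 more, each freq 1)
Hapax (freq=1): although, by, corner, happy, him, large, make, man, plate, student, then, they, turn, wake, watch, week, what, wind

18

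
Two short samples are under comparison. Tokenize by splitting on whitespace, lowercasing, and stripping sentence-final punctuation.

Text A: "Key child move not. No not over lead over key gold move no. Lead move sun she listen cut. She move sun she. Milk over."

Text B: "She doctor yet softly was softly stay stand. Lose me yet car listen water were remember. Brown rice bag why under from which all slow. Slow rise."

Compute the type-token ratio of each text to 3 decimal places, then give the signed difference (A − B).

-0.369

TTR(A) = 13/25 = 0.520
TTR(B) = 24/27 = 0.889
Difference = 0.520 − 0.889 = -0.369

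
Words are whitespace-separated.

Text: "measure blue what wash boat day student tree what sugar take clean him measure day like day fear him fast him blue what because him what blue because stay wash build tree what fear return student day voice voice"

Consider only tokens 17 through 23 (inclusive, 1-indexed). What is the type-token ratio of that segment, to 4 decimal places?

0.8571

Segment tokens 17–23: day, fear, him, fast, him, blue, what
Segment N = 7, segment V = 6.
TTR = 6 / 7 = 0.8571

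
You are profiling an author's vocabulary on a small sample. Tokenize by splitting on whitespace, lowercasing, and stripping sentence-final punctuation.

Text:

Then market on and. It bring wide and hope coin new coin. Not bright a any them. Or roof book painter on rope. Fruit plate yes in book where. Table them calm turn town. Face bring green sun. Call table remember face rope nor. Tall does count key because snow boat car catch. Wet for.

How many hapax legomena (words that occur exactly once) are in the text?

37

Frequencies: on:2, and:2, bring:2, coin:2, them:2, book:2, rope:2, table:2, face:2, then:1, market:1, it:1, wide:1, hope:1, new:1, not:1, bright:1, a:1, any:1, or:1, … (26 more, each freq 1)
Hapax (freq=1): a, any, because, boat, bright, call, calm, car, catch, count, does, for, fruit, green, hope, in, it, key, market, new, nor, not, or, painter, plate, remember, roof, snow, sun, tall, then, town, turn, wet, where, wide, yes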